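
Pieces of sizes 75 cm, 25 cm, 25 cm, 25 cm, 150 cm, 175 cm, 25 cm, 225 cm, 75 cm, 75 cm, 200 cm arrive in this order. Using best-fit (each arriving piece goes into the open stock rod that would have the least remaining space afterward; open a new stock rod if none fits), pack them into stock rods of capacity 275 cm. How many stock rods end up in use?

5

  75 → stock rod 1 (new)  [load 75/275]
  25 → stock rod 1  [load 100/275]
  25 → stock rod 1  [load 125/275]
  25 → stock rod 1  [load 150/275]
  150 → stock rod 2 (new)  [load 150/275]
  175 → stock rod 3 (new)  [load 175/275]
  25 → stock rod 3  [load 200/275]
  225 → stock rod 4 (new)  [load 225/275]
  75 → stock rod 3  [load 275/275]
  75 → stock rod 1  [load 225/275]
  200 → stock rod 5 (new)  [load 200/275]
5 stock rods opened.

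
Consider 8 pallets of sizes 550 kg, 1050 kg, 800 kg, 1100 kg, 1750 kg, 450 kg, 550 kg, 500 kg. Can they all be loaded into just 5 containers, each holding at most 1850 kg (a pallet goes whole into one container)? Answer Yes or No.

Yes

A valid assignment using 4 containers:
  container 1: 1750 = 1750
  container 2: 1100 + 550 = 1650
  container 3: 1050 + 800 = 1850
  container 4: 550 + 500 + 450 = 1500
That uses only 4 ≤ 5, so 5 containers are enough.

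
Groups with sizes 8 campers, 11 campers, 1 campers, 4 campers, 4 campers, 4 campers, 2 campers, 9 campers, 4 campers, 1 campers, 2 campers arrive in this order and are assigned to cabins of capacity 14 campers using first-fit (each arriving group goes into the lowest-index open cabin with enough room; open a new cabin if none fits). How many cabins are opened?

  8 → cabin 1 (new)  [load 8/14]
  11 → cabin 2 (new)  [load 11/14]
  1 → cabin 1  [load 9/14]
  4 → cabin 1  [load 13/14]
  4 → cabin 3 (new)  [load 4/14]
  4 → cabin 3  [load 8/14]
  2 → cabin 2  [load 13/14]
  9 → cabin 4 (new)  [load 9/14]
  4 → cabin 3  [load 12/14]
  1 → cabin 1  [load 14/14]
  2 → cabin 3  [load 14/14]
4 cabins opened.

4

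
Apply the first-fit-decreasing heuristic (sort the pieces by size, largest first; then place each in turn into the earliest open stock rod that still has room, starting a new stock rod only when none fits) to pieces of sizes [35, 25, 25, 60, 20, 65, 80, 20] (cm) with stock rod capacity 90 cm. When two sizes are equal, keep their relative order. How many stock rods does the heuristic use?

4

Sorted descending: 80, 65, 60, 35, 25, 25, 20, 20.
  80 → stock rod 1 (new)  [load 80/90]
  65 → stock rod 2 (new)  [load 65/90]
  60 → stock rod 3 (new)  [load 60/90]
  35 → stock rod 4 (new)  [load 35/90]
  25 → stock rod 2  [load 90/90]
  25 → stock rod 3  [load 85/90]
  20 → stock rod 4  [load 55/90]
  20 → stock rod 4  [load 75/90]
4 stock rods opened.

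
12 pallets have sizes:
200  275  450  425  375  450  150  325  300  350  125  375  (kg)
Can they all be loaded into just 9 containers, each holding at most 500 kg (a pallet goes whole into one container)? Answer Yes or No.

Yes

A valid assignment using 9 containers:
  container 1: 450 = 450
  container 2: 450 = 450
  container 3: 425 = 425
  container 4: 375 + 125 = 500
  container 5: 375 = 375
  container 6: 350 + 150 = 500
  container 7: 325 = 325
  container 8: 300 + 200 = 500
  container 9: 275 = 275
Every load is within 500 kg, so 9 containers suffice.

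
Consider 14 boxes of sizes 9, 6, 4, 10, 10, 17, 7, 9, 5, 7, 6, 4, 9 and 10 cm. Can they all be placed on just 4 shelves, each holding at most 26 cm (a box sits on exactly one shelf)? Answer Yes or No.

Total = 113 cm; ⌈113/26⌉ = 5.
At least 5 shelves are required, but only 4 are allowed.

No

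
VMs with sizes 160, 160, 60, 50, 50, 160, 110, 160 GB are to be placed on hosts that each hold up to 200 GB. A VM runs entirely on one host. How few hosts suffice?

6

Total = 160 + 160 + 160 + 160 + 110 + 60 + 50 + 50 = 910 GB.
Lower bound: ⌈910/200⌉ = 5 hosts.
A packing using 6 hosts:
  host 1: 160 = 160
  host 2: 160 = 160
  host 3: 160 = 160
  host 4: 160 = 160
  host 5: 110 + 60 = 170
  host 6: 50 + 50 = 100
No arrangement into 5 hosts stays within capacity, so 6 is optimal.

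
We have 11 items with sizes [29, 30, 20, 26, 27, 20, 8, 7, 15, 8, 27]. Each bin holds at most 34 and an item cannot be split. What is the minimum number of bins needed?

Total = 30 + 29 + 27 + 27 + 26 + 20 + 20 + 15 + 8 + 8 + 7 = 217.
Lower bound: ⌈217/34⌉ = 7 bins.
A packing using 8 bins:
  bin 1: 30 = 30
  bin 2: 29 = 29
  bin 3: 27 + 7 = 34
  bin 4: 27 = 27
  bin 5: 26 + 8 = 34
  bin 6: 20 + 8 = 28
  bin 7: 20 = 20
  bin 8: 15 = 15
No arrangement into 7 bins stays within capacity, so 8 is optimal.

8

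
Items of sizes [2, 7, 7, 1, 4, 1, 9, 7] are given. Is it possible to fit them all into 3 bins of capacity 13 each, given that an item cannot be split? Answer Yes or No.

No

Total = 38; ⌈38/13⌉ = 3.
4 items each exceed half the capacity and cannot share a bin, forcing at least 4 bins.
At least 4 bins are required, but only 3 are allowed.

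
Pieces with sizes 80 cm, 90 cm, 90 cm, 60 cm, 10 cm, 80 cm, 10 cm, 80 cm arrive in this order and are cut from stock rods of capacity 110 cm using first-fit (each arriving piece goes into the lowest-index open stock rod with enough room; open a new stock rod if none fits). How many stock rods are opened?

  80 → stock rod 1 (new)  [load 80/110]
  90 → stock rod 2 (new)  [load 90/110]
  90 → stock rod 3 (new)  [load 90/110]
  60 → stock rod 4 (new)  [load 60/110]
  10 → stock rod 1  [load 90/110]
  80 → stock rod 5 (new)  [load 80/110]
  10 → stock rod 1  [load 100/110]
  80 → stock rod 6 (new)  [load 80/110]
6 stock rods opened.

6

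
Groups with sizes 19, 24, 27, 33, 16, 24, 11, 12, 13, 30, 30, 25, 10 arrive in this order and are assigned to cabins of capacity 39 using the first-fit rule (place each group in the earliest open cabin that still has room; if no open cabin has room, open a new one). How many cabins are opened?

  19 → cabin 1 (new)  [load 19/39]
  24 → cabin 2 (new)  [load 24/39]
  27 → cabin 3 (new)  [load 27/39]
  33 → cabin 4 (new)  [load 33/39]
  16 → cabin 1  [load 35/39]
  24 → cabin 5 (new)  [load 24/39]
  11 → cabin 2  [load 35/39]
  12 → cabin 3  [load 39/39]
  13 → cabin 5  [load 37/39]
  30 → cabin 6 (new)  [load 30/39]
  30 → cabin 7 (new)  [load 30/39]
  25 → cabin 8 (new)  [load 25/39]
  10 → cabin 8  [load 35/39]
8 cabins opened.

8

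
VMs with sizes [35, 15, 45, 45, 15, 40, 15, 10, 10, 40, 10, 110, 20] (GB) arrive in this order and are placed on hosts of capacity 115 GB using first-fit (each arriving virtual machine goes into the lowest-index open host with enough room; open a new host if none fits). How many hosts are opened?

4

  35 → host 1 (new)  [load 35/115]
  15 → host 1  [load 50/115]
  45 → host 1  [load 95/115]
  45 → host 2 (new)  [load 45/115]
  15 → host 1  [load 110/115]
  40 → host 2  [load 85/115]
  15 → host 2  [load 100/115]
  10 → host 2  [load 110/115]
  10 → host 3 (new)  [load 10/115]
  40 → host 3  [load 50/115]
  10 → host 3  [load 60/115]
  110 → host 4 (new)  [load 110/115]
  20 → host 3  [load 80/115]
4 hosts opened.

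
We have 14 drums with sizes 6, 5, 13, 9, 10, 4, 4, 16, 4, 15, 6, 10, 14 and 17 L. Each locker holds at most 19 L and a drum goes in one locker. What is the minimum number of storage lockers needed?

Total = 17 + 16 + 15 + 14 + 13 + 10 + 10 + 9 + 6 + 6 + 5 + 4 + 4 + 4 = 133 L.
Lower bound: ⌈133/19⌉ = 7 storage lockers.
A packing using 8 storage lockers:
  locker 1: 17 = 17
  locker 2: 16 = 16
  locker 3: 15 + 4 = 19
  locker 4: 14 + 5 = 19
  locker 5: 13 + 6 = 19
  locker 6: 10 + 9 = 19
  locker 7: 10 + 6 = 16
  locker 8: 4 + 4 = 8
No arrangement into 7 storage lockers stays within capacity, so 8 is optimal.

8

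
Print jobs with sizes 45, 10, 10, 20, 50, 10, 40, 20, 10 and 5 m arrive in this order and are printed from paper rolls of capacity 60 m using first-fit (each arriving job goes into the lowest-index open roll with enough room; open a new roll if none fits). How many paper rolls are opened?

4

  45 → roll 1 (new)  [load 45/60]
  10 → roll 1  [load 55/60]
  10 → roll 2 (new)  [load 10/60]
  20 → roll 2  [load 30/60]
  50 → roll 3 (new)  [load 50/60]
  10 → roll 2  [load 40/60]
  40 → roll 4 (new)  [load 40/60]
  20 → roll 2  [load 60/60]
  10 → roll 3  [load 60/60]
  5 → roll 1  [load 60/60]
4 paper rolls opened.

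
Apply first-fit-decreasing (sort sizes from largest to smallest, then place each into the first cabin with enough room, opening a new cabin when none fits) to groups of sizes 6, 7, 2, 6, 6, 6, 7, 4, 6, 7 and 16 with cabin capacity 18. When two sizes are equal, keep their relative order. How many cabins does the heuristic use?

5

Sorted descending: 16, 7, 7, 7, 6, 6, 6, 6, 6, 4, 2.
  16 → cabin 1 (new)  [load 16/18]
  7 → cabin 2 (new)  [load 7/18]
  7 → cabin 2  [load 14/18]
  7 → cabin 3 (new)  [load 7/18]
  6 → cabin 3  [load 13/18]
  6 → cabin 4 (new)  [load 6/18]
  6 → cabin 4  [load 12/18]
  6 → cabin 4  [load 18/18]
  6 → cabin 5 (new)  [load 6/18]
  4 → cabin 2  [load 18/18]
  2 → cabin 1  [load 18/18]
5 cabins opened.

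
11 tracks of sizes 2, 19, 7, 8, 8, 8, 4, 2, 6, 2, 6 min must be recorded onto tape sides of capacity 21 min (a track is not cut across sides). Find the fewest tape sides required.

Total = 19 + 8 + 8 + 8 + 7 + 6 + 6 + 4 + 2 + 2 + 2 = 72 min.
Lower bound: ⌈72/21⌉ = 4 tape sides.
A packing using 4 tape sides:
  side 1: 19 + 2 = 21
  side 2: 8 + 8 + 4 = 20
  side 3: 8 + 7 + 6 = 21
  side 4: 6 + 2 + 2 = 10
This matches the lower bound, so 4 is optimal.

4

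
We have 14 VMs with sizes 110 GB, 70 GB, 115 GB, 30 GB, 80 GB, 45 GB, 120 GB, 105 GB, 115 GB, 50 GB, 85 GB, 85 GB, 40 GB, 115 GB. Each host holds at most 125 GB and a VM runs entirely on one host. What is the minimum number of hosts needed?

Total = 120 + 115 + 115 + 115 + 110 + 105 + 85 + 85 + 80 + 70 + 50 + 45 + 40 + 30 = 1165 GB.
Lower bound: ⌈1165/125⌉ = 10 hosts.
A packing using 10 hosts:
  host 1: 120 = 120
  host 2: 115 = 115
  host 3: 115 = 115
  host 4: 115 = 115
  host 5: 110 = 110
  host 6: 105 = 105
  host 7: 85 + 40 = 125
  host 8: 85 + 30 = 115
  host 9: 80 + 45 = 125
  host 10: 70 + 50 = 120
This matches the lower bound, so 10 is optimal.

10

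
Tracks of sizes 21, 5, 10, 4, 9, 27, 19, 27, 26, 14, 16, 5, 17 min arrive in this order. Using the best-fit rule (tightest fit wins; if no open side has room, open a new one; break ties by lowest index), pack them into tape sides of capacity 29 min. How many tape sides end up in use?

9

  21 → side 1 (new)  [load 21/29]
  5 → side 1  [load 26/29]
  10 → side 2 (new)  [load 10/29]
  4 → side 2  [load 14/29]
  9 → side 2  [load 23/29]
  27 → side 3 (new)  [load 27/29]
  19 → side 4 (new)  [load 19/29]
  27 → side 5 (new)  [load 27/29]
  26 → side 6 (new)  [load 26/29]
  14 → side 7 (new)  [load 14/29]
  16 → side 8 (new)  [load 16/29]
  5 → side 2  [load 28/29]
  17 → side 9 (new)  [load 17/29]
9 tape sides opened.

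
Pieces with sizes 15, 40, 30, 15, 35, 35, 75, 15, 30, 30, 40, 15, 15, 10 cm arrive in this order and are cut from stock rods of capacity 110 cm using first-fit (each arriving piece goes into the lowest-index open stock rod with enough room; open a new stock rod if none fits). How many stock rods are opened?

4

  15 → stock rod 1 (new)  [load 15/110]
  40 → stock rod 1  [load 55/110]
  30 → stock rod 1  [load 85/110]
  15 → stock rod 1  [load 100/110]
  35 → stock rod 2 (new)  [load 35/110]
  35 → stock rod 2  [load 70/110]
  75 → stock rod 3 (new)  [load 75/110]
  15 → stock rod 2  [load 85/110]
  30 → stock rod 3  [load 105/110]
  30 → stock rod 4 (new)  [load 30/110]
  40 → stock rod 4  [load 70/110]
  15 → stock rod 2  [load 100/110]
  15 → stock rod 4  [load 85/110]
  10 → stock rod 1  [load 110/110]
4 stock rods opened.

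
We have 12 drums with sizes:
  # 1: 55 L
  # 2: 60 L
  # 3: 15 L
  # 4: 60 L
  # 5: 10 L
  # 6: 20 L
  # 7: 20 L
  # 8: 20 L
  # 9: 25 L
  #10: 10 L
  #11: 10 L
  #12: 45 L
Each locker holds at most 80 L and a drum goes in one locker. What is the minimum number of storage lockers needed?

5

Total = 60 + 60 + 55 + 45 + 25 + 20 + 20 + 20 + 15 + 10 + 10 + 10 = 350 L.
Lower bound: ⌈350/80⌉ = 5 storage lockers.
A packing using 5 storage lockers:
  locker 1: 60 + 20 = 80
  locker 2: 60 + 20 = 80
  locker 3: 55 + 25 = 80
  locker 4: 45 + 20 + 15 = 80
  locker 5: 10 + 10 + 10 = 30
This matches the lower bound, so 5 is optimal.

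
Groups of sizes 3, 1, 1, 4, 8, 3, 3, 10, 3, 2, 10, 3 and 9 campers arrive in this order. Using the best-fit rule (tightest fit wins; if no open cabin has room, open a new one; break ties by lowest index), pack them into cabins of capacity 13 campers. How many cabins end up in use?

5

  3 → cabin 1 (new)  [load 3/13]
  1 → cabin 1  [load 4/13]
  1 → cabin 1  [load 5/13]
  4 → cabin 1  [load 9/13]
  8 → cabin 2 (new)  [load 8/13]
  3 → cabin 1  [load 12/13]
  3 → cabin 2  [load 11/13]
  10 → cabin 3 (new)  [load 10/13]
  3 → cabin 3  [load 13/13]
  2 → cabin 2  [load 13/13]
  10 → cabin 4 (new)  [load 10/13]
  3 → cabin 4  [load 13/13]
  9 → cabin 5 (new)  [load 9/13]
5 cabins opened.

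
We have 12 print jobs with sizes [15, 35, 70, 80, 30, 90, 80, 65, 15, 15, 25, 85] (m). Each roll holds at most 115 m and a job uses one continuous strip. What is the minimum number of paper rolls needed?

6

Total = 90 + 85 + 80 + 80 + 70 + 65 + 35 + 30 + 25 + 15 + 15 + 15 = 605 m.
Lower bound: ⌈605/115⌉ = 6 paper rolls.
A packing using 6 paper rolls:
  roll 1: 90 + 25 = 115
  roll 2: 85 + 30 = 115
  roll 3: 80 + 35 = 115
  roll 4: 80 + 15 + 15 = 110
  roll 5: 70 + 15 = 85
  roll 6: 65 = 65
This matches the lower bound, so 6 is optimal.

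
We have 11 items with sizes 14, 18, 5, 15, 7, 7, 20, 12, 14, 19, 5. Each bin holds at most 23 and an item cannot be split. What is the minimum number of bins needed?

Total = 20 + 19 + 18 + 15 + 14 + 14 + 12 + 7 + 7 + 5 + 5 = 136.
Lower bound: ⌈136/23⌉ = 6 bins.
Also, 7 items each exceed 23/2, and no two of those can share a bin, so at least 7 bins are needed.
A packing using 7 bins:
  bin 1: 20 = 20
  bin 2: 19 = 19
  bin 3: 18 + 5 = 23
  bin 4: 15 + 7 = 22
  bin 5: 14 + 7 = 21
  bin 6: 14 + 5 = 19
  bin 7: 12 = 12
This matches the lower bound, so 7 is optimal.

7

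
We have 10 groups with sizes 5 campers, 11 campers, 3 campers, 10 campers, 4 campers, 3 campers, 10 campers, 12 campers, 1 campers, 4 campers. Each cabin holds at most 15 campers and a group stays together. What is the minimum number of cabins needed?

Total = 12 + 11 + 10 + 10 + 5 + 4 + 4 + 3 + 3 + 1 = 63 campers.
Lower bound: ⌈63/15⌉ = 5 cabins.
A packing using 5 cabins:
  cabin 1: 12 + 3 = 15
  cabin 2: 11 + 4 = 15
  cabin 3: 10 + 5 = 15
  cabin 4: 10 + 4 + 1 = 15
  cabin 5: 3 = 3
This matches the lower bound, so 5 is optimal.

5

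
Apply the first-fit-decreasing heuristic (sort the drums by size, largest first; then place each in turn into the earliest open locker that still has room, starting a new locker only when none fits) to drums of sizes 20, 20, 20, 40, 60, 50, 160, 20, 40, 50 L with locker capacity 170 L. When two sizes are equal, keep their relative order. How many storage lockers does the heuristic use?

Sorted descending: 160, 60, 50, 50, 40, 40, 20, 20, 20, 20.
  160 → locker 1 (new)  [load 160/170]
  60 → locker 2 (new)  [load 60/170]
  50 → locker 2  [load 110/170]
  50 → locker 2  [load 160/170]
  40 → locker 3 (new)  [load 40/170]
  40 → locker 3  [load 80/170]
  20 → locker 3  [load 100/170]
  20 → locker 3  [load 120/170]
  20 → locker 3  [load 140/170]
  20 → locker 3  [load 160/170]
3 storage lockers opened.

3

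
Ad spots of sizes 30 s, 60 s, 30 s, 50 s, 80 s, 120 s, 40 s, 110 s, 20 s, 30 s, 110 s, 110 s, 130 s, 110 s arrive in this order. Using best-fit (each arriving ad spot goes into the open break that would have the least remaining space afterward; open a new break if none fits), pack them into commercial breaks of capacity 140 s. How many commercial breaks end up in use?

9

  30 → break 1 (new)  [load 30/140]
  60 → break 1  [load 90/140]
  30 → break 1  [load 120/140]
  50 → break 2 (new)  [load 50/140]
  80 → break 2  [load 130/140]
  120 → break 3 (new)  [load 120/140]
  40 → break 4 (new)  [load 40/140]
  110 → break 5 (new)  [load 110/140]
  20 → break 1  [load 140/140]
  30 → break 5  [load 140/140]
  110 → break 6 (new)  [load 110/140]
  110 → break 7 (new)  [load 110/140]
  130 → break 8 (new)  [load 130/140]
  110 → break 9 (new)  [load 110/140]
9 commercial breaks opened.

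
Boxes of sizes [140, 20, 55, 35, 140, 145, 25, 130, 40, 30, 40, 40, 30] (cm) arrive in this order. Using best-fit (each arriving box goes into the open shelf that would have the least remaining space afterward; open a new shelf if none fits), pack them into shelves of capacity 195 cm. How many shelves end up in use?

  140 → shelf 1 (new)  [load 140/195]
  20 → shelf 1  [load 160/195]
  55 → shelf 2 (new)  [load 55/195]
  35 → shelf 1  [load 195/195]
  140 → shelf 2  [load 195/195]
  145 → shelf 3 (new)  [load 145/195]
  25 → shelf 3  [load 170/195]
  130 → shelf 4 (new)  [load 130/195]
  40 → shelf 4  [load 170/195]
  30 → shelf 5 (new)  [load 30/195]
  40 → shelf 5  [load 70/195]
  40 → shelf 5  [load 110/195]
  30 → shelf 5  [load 140/195]
5 shelves opened.

5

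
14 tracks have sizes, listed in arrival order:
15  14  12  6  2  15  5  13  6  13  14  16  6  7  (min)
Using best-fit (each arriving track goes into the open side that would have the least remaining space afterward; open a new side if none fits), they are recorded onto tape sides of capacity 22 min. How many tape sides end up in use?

  15 → side 1 (new)  [load 15/22]
  14 → side 2 (new)  [load 14/22]
  12 → side 3 (new)  [load 12/22]
  6 → side 1  [load 21/22]
  2 → side 2  [load 16/22]
  15 → side 4 (new)  [load 15/22]
  5 → side 2  [load 21/22]
  13 → side 5 (new)  [load 13/22]
  6 → side 4  [load 21/22]
  13 → side 6 (new)  [load 13/22]
  14 → side 7 (new)  [load 14/22]
  16 → side 8 (new)  [load 16/22]
  6 → side 8  [load 22/22]
  7 → side 7  [load 21/22]
8 tape sides opened.

8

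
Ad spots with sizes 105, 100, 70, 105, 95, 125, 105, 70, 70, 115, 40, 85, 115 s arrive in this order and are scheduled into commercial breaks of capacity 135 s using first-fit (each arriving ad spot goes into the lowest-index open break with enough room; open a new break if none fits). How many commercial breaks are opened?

  105 → break 1 (new)  [load 105/135]
  100 → break 2 (new)  [load 100/135]
  70 → break 3 (new)  [load 70/135]
  105 → break 4 (new)  [load 105/135]
  95 → break 5 (new)  [load 95/135]
  125 → break 6 (new)  [load 125/135]
  105 → break 7 (new)  [load 105/135]
  70 → break 8 (new)  [load 70/135]
  70 → break 9 (new)  [load 70/135]
  115 → break 10 (new)  [load 115/135]
  40 → break 3  [load 110/135]
  85 → break 11 (new)  [load 85/135]
  115 → break 12 (new)  [load 115/135]
12 commercial breaks opened.

12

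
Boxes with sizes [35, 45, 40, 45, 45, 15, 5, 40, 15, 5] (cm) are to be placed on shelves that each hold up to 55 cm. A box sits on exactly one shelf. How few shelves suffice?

Total = 45 + 45 + 45 + 40 + 40 + 35 + 15 + 15 + 5 + 5 = 290 cm.
Lower bound: ⌈290/55⌉ = 6 shelves.
A packing using 6 shelves:
  shelf 1: 45 + 5 + 5 = 55
  shelf 2: 45 = 45
  shelf 3: 45 = 45
  shelf 4: 40 + 15 = 55
  shelf 5: 40 + 15 = 55
  shelf 6: 35 = 35
This matches the lower bound, so 6 is optimal.

6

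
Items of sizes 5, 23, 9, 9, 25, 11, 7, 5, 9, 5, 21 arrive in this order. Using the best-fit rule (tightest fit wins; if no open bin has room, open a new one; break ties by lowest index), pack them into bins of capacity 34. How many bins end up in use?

4

  5 → bin 1 (new)  [load 5/34]
  23 → bin 1  [load 28/34]
  9 → bin 2 (new)  [load 9/34]
  9 → bin 2  [load 18/34]
  25 → bin 3 (new)  [load 25/34]
  11 → bin 2  [load 29/34]
  7 → bin 3  [load 32/34]
  5 → bin 2  [load 34/34]
  9 → bin 4 (new)  [load 9/34]
  5 → bin 1  [load 33/34]
  21 → bin 4  [load 30/34]
4 bins opened.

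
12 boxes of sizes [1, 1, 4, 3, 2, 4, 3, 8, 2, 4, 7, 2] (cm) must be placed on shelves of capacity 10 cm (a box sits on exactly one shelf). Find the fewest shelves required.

5

Total = 8 + 7 + 4 + 4 + 4 + 3 + 3 + 2 + 2 + 2 + 1 + 1 = 41 cm.
Lower bound: ⌈41/10⌉ = 5 shelves.
A packing using 5 shelves:
  shelf 1: 8 + 2 = 10
  shelf 2: 7 + 3 = 10
  shelf 3: 4 + 4 + 2 = 10
  shelf 4: 4 + 3 + 2 + 1 = 10
  shelf 5: 1 = 1
This matches the lower bound, so 5 is optimal.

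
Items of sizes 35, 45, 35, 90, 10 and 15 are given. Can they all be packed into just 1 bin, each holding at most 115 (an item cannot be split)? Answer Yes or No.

No

Total = 230; ⌈230/115⌉ = 2.
At least 2 bins are required, but only 1 is allowed.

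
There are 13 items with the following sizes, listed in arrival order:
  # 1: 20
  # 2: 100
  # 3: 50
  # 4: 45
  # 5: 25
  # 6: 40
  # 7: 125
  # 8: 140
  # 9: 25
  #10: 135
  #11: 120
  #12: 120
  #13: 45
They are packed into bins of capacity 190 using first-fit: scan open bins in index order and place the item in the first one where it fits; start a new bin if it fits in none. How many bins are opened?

7

  20 → bin 1 (new)  [load 20/190]
  100 → bin 1  [load 120/190]
  50 → bin 1  [load 170/190]
  45 → bin 2 (new)  [load 45/190]
  25 → bin 2  [load 70/190]
  40 → bin 2  [load 110/190]
  125 → bin 3 (new)  [load 125/190]
  140 → bin 4 (new)  [load 140/190]
  25 → bin 2  [load 135/190]
  135 → bin 5 (new)  [load 135/190]
  120 → bin 6 (new)  [load 120/190]
  120 → bin 7 (new)  [load 120/190]
  45 → bin 2  [load 180/190]
7 bins opened.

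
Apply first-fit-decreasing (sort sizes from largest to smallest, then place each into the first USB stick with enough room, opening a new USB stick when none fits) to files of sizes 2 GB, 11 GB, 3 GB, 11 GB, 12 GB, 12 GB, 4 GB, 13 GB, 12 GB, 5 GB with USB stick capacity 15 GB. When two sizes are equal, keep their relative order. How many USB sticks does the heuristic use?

7

Sorted descending: 13, 12, 12, 12, 11, 11, 5, 4, 3, 2.
  13 → USB stick 1 (new)  [load 13/15]
  12 → USB stick 2 (new)  [load 12/15]
  12 → USB stick 3 (new)  [load 12/15]
  12 → USB stick 4 (new)  [load 12/15]
  11 → USB stick 5 (new)  [load 11/15]
  11 → USB stick 6 (new)  [load 11/15]
  5 → USB stick 7 (new)  [load 5/15]
  4 → USB stick 5  [load 15/15]
  3 → USB stick 2  [load 15/15]
  2 → USB stick 1  [load 15/15]
7 USB sticks opened.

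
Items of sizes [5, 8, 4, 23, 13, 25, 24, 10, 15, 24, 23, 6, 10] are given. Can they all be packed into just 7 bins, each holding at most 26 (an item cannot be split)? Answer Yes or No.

Total = 190; ⌈190/26⌉ = 8.
At least 8 bins are required, but only 7 are allowed.

No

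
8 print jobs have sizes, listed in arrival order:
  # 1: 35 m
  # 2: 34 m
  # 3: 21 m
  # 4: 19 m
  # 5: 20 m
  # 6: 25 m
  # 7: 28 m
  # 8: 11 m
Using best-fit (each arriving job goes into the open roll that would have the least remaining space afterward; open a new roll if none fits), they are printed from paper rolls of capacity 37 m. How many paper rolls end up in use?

  35 → roll 1 (new)  [load 35/37]
  34 → roll 2 (new)  [load 34/37]
  21 → roll 3 (new)  [load 21/37]
  19 → roll 4 (new)  [load 19/37]
  20 → roll 5 (new)  [load 20/37]
  25 → roll 6 (new)  [load 25/37]
  28 → roll 7 (new)  [load 28/37]
  11 → roll 6  [load 36/37]
7 paper rolls opened.

7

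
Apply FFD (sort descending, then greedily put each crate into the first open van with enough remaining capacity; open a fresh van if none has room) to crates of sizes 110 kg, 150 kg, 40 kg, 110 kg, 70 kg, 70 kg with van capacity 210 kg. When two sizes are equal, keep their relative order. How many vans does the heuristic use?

Sorted descending: 150, 110, 110, 70, 70, 40.
  150 → van 1 (new)  [load 150/210]
  110 → van 2 (new)  [load 110/210]
  110 → van 3 (new)  [load 110/210]
  70 → van 2  [load 180/210]
  70 → van 3  [load 180/210]
  40 → van 1  [load 190/210]
3 vans opened.

3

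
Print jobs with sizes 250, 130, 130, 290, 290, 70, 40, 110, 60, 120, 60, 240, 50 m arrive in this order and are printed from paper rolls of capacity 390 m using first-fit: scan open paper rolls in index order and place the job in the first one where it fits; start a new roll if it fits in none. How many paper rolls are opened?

  250 → roll 1 (new)  [load 250/390]
  130 → roll 1  [load 380/390]
  130 → roll 2 (new)  [load 130/390]
  290 → roll 3 (new)  [load 290/390]
  290 → roll 4 (new)  [load 290/390]
  70 → roll 2  [load 200/390]
  40 → roll 2  [load 240/390]
  110 → roll 2  [load 350/390]
  60 → roll 3  [load 350/390]
  120 → roll 5 (new)  [load 120/390]
  60 → roll 4  [load 350/390]
  240 → roll 5  [load 360/390]
  50 → roll 6 (new)  [load 50/390]
6 paper rolls opened.

6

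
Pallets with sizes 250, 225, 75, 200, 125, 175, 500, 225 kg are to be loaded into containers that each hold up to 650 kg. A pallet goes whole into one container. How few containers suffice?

Total = 500 + 250 + 225 + 225 + 200 + 175 + 125 + 75 = 1775 kg.
Lower bound: ⌈1775/650⌉ = 3 containers.
A packing using 3 containers:
  container 1: 500 + 125 = 625
  container 2: 250 + 225 + 175 = 650
  container 3: 225 + 200 + 75 = 500
This matches the lower bound, so 3 is optimal.

3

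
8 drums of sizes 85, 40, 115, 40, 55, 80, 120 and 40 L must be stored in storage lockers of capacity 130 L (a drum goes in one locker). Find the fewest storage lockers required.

5

Total = 120 + 115 + 85 + 80 + 55 + 40 + 40 + 40 = 575 L.
Lower bound: ⌈575/130⌉ = 5 storage lockers.
A packing using 5 storage lockers:
  locker 1: 120 = 120
  locker 2: 115 = 115
  locker 3: 85 + 40 = 125
  locker 4: 80 + 40 = 120
  locker 5: 55 + 40 = 95
This matches the lower bound, so 5 is optimal.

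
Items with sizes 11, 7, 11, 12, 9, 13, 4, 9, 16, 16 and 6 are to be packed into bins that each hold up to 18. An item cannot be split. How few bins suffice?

Total = 16 + 16 + 13 + 12 + 11 + 11 + 9 + 9 + 7 + 6 + 4 = 114.
Lower bound: ⌈114/18⌉ = 7 bins.
A packing using 7 bins:
  bin 1: 16 = 16
  bin 2: 16 = 16
  bin 3: 13 + 4 = 17
  bin 4: 12 + 6 = 18
  bin 5: 11 + 7 = 18
  bin 6: 11 = 11
  bin 7: 9 + 9 = 18
This matches the lower bound, so 7 is optimal.

7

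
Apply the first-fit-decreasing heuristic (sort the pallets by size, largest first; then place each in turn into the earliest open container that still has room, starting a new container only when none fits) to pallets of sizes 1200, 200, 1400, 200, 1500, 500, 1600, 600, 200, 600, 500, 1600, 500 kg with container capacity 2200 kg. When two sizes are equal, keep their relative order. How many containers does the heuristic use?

5

Sorted descending: 1600, 1600, 1500, 1400, 1200, 600, 600, 500, 500, 500, 200, 200, 200.
  1600 → container 1 (new)  [load 1600/2200]
  1600 → container 2 (new)  [load 1600/2200]
  1500 → container 3 (new)  [load 1500/2200]
  1400 → container 4 (new)  [load 1400/2200]
  1200 → container 5 (new)  [load 1200/2200]
  600 → container 1  [load 2200/2200]
  600 → container 2  [load 2200/2200]
  500 → container 3  [load 2000/2200]
  500 → container 4  [load 1900/2200]
  500 → container 5  [load 1700/2200]
  200 → container 3  [load 2200/2200]
  200 → container 4  [load 2100/2200]
  200 → container 5  [load 1900/2200]
5 containers opened.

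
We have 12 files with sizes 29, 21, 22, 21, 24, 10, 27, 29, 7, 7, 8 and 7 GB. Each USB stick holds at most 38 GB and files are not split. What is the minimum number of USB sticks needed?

7

Total = 29 + 29 + 27 + 24 + 22 + 21 + 21 + 10 + 8 + 7 + 7 + 7 = 212 GB.
Lower bound: ⌈212/38⌉ = 6 USB sticks.
Also, 7 files each exceed 19 GB, and no two of those can share a USB stick, so at least 7 USB sticks are needed.
A packing using 7 USB sticks:
  USB stick 1: 29 + 8 = 37
  USB stick 2: 29 + 7 = 36
  USB stick 3: 27 + 10 = 37
  USB stick 4: 24 + 7 + 7 = 38
  USB stick 5: 22 = 22
  USB stick 6: 21 = 21
  USB stick 7: 21 = 21
This matches the lower bound, so 7 is optimal.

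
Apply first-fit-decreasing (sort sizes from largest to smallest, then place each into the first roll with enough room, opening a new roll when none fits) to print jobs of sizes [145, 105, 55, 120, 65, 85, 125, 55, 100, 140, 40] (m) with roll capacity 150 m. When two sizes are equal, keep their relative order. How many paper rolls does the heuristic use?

Sorted descending: 145, 140, 125, 120, 105, 100, 85, 65, 55, 55, 40.
  145 → roll 1 (new)  [load 145/150]
  140 → roll 2 (new)  [load 140/150]
  125 → roll 3 (new)  [load 125/150]
  120 → roll 4 (new)  [load 120/150]
  105 → roll 5 (new)  [load 105/150]
  100 → roll 6 (new)  [load 100/150]
  85 → roll 7 (new)  [load 85/150]
  65 → roll 7  [load 150/150]
  55 → roll 8 (new)  [load 55/150]
  55 → roll 8  [load 110/150]
  40 → roll 5  [load 145/150]
8 paper rolls opened.

8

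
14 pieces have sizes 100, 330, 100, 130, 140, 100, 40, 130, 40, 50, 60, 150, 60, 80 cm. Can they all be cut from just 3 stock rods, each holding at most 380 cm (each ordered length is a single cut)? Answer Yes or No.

No

Total = 1510 cm; ⌈1510/380⌉ = 4.
At least 4 stock rods are required, but only 3 are allowed.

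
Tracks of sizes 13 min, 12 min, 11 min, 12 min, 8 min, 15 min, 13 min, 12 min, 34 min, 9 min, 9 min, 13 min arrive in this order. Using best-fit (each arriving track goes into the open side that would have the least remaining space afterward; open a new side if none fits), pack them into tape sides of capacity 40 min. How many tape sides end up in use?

  13 → side 1 (new)  [load 13/40]
  12 → side 1  [load 25/40]
  11 → side 1  [load 36/40]
  12 → side 2 (new)  [load 12/40]
  8 → side 2  [load 20/40]
  15 → side 2  [load 35/40]
  13 → side 3 (new)  [load 13/40]
  12 → side 3  [load 25/40]
  34 → side 4 (new)  [load 34/40]
  9 → side 3  [load 34/40]
  9 → side 5 (new)  [load 9/40]
  13 → side 5  [load 22/40]
5 tape sides opened.

5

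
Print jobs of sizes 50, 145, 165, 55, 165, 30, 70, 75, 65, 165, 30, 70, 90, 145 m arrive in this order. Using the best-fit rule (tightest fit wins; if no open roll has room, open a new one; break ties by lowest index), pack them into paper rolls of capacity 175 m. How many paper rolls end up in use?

  50 → roll 1 (new)  [load 50/175]
  145 → roll 2 (new)  [load 145/175]
  165 → roll 3 (new)  [load 165/175]
  55 → roll 1  [load 105/175]
  165 → roll 4 (new)  [load 165/175]
  30 → roll 2  [load 175/175]
  70 → roll 1  [load 175/175]
  75 → roll 5 (new)  [load 75/175]
  65 → roll 5  [load 140/175]
  165 → roll 6 (new)  [load 165/175]
  30 → roll 5  [load 170/175]
  70 → roll 7 (new)  [load 70/175]
  90 → roll 7  [load 160/175]
  145 → roll 8 (new)  [load 145/175]
8 paper rolls opened.

8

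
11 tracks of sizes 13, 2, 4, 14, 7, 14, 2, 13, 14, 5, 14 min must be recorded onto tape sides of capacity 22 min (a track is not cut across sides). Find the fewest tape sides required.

Total = 14 + 14 + 14 + 14 + 13 + 13 + 7 + 5 + 4 + 2 + 2 = 102 min.
Lower bound: ⌈102/22⌉ = 5 tape sides.
Also, 6 tracks each exceed 11 min, and no two of those can share a side, so at least 6 tape sides are needed.
A packing using 6 tape sides:
  side 1: 14 + 7 = 21
  side 2: 14 + 5 + 2 = 21
  side 3: 14 + 4 + 2 = 20
  side 4: 14 = 14
  side 5: 13 = 13
  side 6: 13 = 13
This matches the lower bound, so 6 is optimal.

6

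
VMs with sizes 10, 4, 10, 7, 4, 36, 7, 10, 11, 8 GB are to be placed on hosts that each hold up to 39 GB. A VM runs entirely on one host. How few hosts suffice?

Total = 36 + 11 + 10 + 10 + 10 + 8 + 7 + 7 + 4 + 4 = 107 GB.
Lower bound: ⌈107/39⌉ = 3 hosts.
A packing using 3 hosts:
  host 1: 36 = 36
  host 2: 11 + 10 + 10 + 8 = 39
  host 3: 10 + 7 + 7 + 4 + 4 = 32
This matches the lower bound, so 3 is optimal.

3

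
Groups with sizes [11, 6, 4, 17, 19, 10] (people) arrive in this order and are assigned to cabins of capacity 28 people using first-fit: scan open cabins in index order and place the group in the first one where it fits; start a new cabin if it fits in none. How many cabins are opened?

  11 → cabin 1 (new)  [load 11/28]
  6 → cabin 1  [load 17/28]
  4 → cabin 1  [load 21/28]
  17 → cabin 2 (new)  [load 17/28]
  19 → cabin 3 (new)  [load 19/28]
  10 → cabin 2  [load 27/28]
3 cabins opened.

3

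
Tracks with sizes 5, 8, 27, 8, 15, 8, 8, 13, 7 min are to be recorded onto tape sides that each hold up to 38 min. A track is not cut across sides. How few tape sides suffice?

3

Total = 27 + 15 + 13 + 8 + 8 + 8 + 8 + 7 + 5 = 99 min.
Lower bound: ⌈99/38⌉ = 3 tape sides.
A packing using 3 tape sides:
  side 1: 27 + 8 = 35
  side 2: 15 + 13 + 8 = 36
  side 3: 8 + 8 + 7 + 5 = 28
This matches the lower bound, so 3 is optimal.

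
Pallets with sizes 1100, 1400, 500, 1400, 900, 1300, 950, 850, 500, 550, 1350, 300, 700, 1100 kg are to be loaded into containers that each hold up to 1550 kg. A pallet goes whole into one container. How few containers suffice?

Total = 1400 + 1400 + 1350 + 1300 + 1100 + 1100 + 950 + 900 + 850 + 700 + 550 + 500 + 500 + 300 = 12900 kg.
Lower bound: ⌈12900/1550⌉ = 9 containers.
A packing using 10 containers:
  container 1: 1400 = 1400
  container 2: 1400 = 1400
  container 3: 1350 = 1350
  container 4: 1300 = 1300
  container 5: 1100 + 300 = 1400
  container 6: 1100 = 1100
  container 7: 950 + 550 = 1500
  container 8: 900 + 500 = 1400
  container 9: 850 + 700 = 1550
  container 10: 500 = 500
No arrangement into 9 containers stays within capacity, so 10 is optimal.

10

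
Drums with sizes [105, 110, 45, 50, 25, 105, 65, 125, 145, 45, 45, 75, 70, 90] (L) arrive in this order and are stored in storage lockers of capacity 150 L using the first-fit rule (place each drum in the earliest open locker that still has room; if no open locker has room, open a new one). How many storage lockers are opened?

9

  105 → locker 1 (new)  [load 105/150]
  110 → locker 2 (new)  [load 110/150]
  45 → locker 1  [load 150/150]
  50 → locker 3 (new)  [load 50/150]
  25 → locker 2  [load 135/150]
  105 → locker 4 (new)  [load 105/150]
  65 → locker 3  [load 115/150]
  125 → locker 5 (new)  [load 125/150]
  145 → locker 6 (new)  [load 145/150]
  45 → locker 4  [load 150/150]
  45 → locker 7 (new)  [load 45/150]
  75 → locker 7  [load 120/150]
  70 → locker 8 (new)  [load 70/150]
  90 → locker 9 (new)  [load 90/150]
9 storage lockers opened.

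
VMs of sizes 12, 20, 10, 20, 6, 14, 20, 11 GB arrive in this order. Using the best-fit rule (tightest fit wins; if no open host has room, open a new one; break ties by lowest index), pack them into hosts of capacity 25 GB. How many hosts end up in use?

6

  12 → host 1 (new)  [load 12/25]
  20 → host 2 (new)  [load 20/25]
  10 → host 1  [load 22/25]
  20 → host 3 (new)  [load 20/25]
  6 → host 4 (new)  [load 6/25]
  14 → host 4  [load 20/25]
  20 → host 5 (new)  [load 20/25]
  11 → host 6 (new)  [load 11/25]
6 hosts opened.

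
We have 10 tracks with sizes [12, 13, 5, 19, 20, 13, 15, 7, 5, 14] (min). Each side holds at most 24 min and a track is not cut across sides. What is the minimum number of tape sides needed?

7

Total = 20 + 19 + 15 + 14 + 13 + 13 + 12 + 7 + 5 + 5 = 123 min.
Lower bound: ⌈123/24⌉ = 6 tape sides.
A packing using 7 tape sides:
  side 1: 20 = 20
  side 2: 19 + 5 = 24
  side 3: 15 + 7 = 22
  side 4: 14 + 5 = 19
  side 5: 13 = 13
  side 6: 13 = 13
  side 7: 12 = 12
No arrangement into 6 tape sides stays within capacity, so 7 is optimal.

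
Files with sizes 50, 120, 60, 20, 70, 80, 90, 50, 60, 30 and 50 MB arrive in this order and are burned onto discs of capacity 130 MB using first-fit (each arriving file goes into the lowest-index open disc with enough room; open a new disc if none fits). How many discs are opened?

6

  50 → disc 1 (new)  [load 50/130]
  120 → disc 2 (new)  [load 120/130]
  60 → disc 1  [load 110/130]
  20 → disc 1  [load 130/130]
  70 → disc 3 (new)  [load 70/130]
  80 → disc 4 (new)  [load 80/130]
  90 → disc 5 (new)  [load 90/130]
  50 → disc 3  [load 120/130]
  60 → disc 6 (new)  [load 60/130]
  30 → disc 4  [load 110/130]
  50 → disc 6  [load 110/130]
6 discs opened.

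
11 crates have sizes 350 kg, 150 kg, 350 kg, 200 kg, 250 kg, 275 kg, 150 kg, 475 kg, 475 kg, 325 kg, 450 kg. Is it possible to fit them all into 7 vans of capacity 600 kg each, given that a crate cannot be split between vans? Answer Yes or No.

A valid assignment using 7 vans:
  van 1: 475 = 475
  van 2: 475 = 475
  van 3: 450 + 150 = 600
  van 4: 350 + 250 = 600
  van 5: 350 + 200 = 550
  van 6: 325 + 275 = 600
  van 7: 150 = 150
Every load is within 600 kg, so 7 vans suffice.

Yes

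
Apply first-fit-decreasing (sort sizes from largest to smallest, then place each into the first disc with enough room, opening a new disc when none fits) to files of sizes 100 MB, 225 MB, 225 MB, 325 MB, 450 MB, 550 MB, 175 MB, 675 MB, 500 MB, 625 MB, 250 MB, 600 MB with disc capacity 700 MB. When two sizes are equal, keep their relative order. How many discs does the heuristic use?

8

Sorted descending: 675, 625, 600, 550, 500, 450, 325, 250, 225, 225, 175, 100.
  675 → disc 1 (new)  [load 675/700]
  625 → disc 2 (new)  [load 625/700]
  600 → disc 3 (new)  [load 600/700]
  550 → disc 4 (new)  [load 550/700]
  500 → disc 5 (new)  [load 500/700]
  450 → disc 6 (new)  [load 450/700]
  325 → disc 7 (new)  [load 325/700]
  250 → disc 6  [load 700/700]
  225 → disc 7  [load 550/700]
  225 → disc 8 (new)  [load 225/700]
  175 → disc 5  [load 675/700]
  100 → disc 3  [load 700/700]
8 discs opened.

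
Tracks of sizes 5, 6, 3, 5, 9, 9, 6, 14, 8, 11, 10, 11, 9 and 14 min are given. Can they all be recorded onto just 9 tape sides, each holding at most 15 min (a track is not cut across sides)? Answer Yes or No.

Yes

A valid assignment using 9 tape sides:
  side 1: 14 = 14
  side 2: 14 = 14
  side 3: 11 + 3 = 14
  side 4: 11 = 11
  side 5: 10 + 5 = 15
  side 6: 9 + 6 = 15
  side 7: 9 + 6 = 15
  side 8: 9 + 5 = 14
  side 9: 8 = 8
Every load is within 15 min, so 9 tape sides suffice.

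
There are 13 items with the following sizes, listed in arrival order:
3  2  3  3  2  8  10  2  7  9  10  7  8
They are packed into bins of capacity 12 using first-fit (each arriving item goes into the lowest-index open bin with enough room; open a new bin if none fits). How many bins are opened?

  3 → bin 1 (new)  [load 3/12]
  2 → bin 1  [load 5/12]
  3 → bin 1  [load 8/12]
  3 → bin 1  [load 11/12]
  2 → bin 2 (new)  [load 2/12]
  8 → bin 2  [load 10/12]
  10 → bin 3 (new)  [load 10/12]
  2 → bin 2  [load 12/12]
  7 → bin 4 (new)  [load 7/12]
  9 → bin 5 (new)  [load 9/12]
  10 → bin 6 (new)  [load 10/12]
  7 → bin 7 (new)  [load 7/12]
  8 → bin 8 (new)  [load 8/12]
8 bins opened.

8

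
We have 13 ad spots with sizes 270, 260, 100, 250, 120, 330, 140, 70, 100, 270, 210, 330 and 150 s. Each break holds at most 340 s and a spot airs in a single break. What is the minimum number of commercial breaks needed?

9

Total = 330 + 330 + 270 + 270 + 260 + 250 + 210 + 150 + 140 + 120 + 100 + 100 + 70 = 2600 s.
Lower bound: ⌈2600/340⌉ = 8 commercial breaks.
A packing using 9 commercial breaks:
  break 1: 330 = 330
  break 2: 330 = 330
  break 3: 270 + 70 = 340
  break 4: 270 = 270
  break 5: 260 = 260
  break 6: 250 = 250
  break 7: 210 + 120 = 330
  break 8: 150 + 140 = 290
  break 9: 100 + 100 = 200
No arrangement into 8 commercial breaks stays within capacity, so 9 is optimal.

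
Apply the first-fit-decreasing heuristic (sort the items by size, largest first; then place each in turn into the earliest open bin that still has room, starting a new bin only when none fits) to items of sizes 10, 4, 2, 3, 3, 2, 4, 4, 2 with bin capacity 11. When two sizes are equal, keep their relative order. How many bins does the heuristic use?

4

Sorted descending: 10, 4, 4, 4, 3, 3, 2, 2, 2.
  10 → bin 1 (new)  [load 10/11]
  4 → bin 2 (new)  [load 4/11]
  4 → bin 2  [load 8/11]
  4 → bin 3 (new)  [load 4/11]
  3 → bin 2  [load 11/11]
  3 → bin 3  [load 7/11]
  2 → bin 3  [load 9/11]
  2 → bin 3  [load 11/11]
  2 → bin 4 (new)  [load 2/11]
4 bins opened.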